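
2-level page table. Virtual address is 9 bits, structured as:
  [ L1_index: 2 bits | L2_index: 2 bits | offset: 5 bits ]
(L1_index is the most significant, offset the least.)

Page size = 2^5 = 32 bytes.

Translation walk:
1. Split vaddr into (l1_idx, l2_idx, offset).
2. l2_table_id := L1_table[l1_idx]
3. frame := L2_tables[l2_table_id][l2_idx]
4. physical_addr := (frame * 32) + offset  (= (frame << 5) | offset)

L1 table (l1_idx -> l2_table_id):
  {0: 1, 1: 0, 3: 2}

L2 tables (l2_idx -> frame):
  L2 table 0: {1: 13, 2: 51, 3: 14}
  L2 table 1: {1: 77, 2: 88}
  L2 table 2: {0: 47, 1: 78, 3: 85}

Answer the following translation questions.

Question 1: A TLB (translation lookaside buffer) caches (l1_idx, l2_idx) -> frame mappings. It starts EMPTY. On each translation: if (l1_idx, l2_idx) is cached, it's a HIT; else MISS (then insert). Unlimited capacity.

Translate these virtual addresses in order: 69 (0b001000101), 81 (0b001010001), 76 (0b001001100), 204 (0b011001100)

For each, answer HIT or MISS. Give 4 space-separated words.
vaddr=69: (0,2) not in TLB -> MISS, insert
vaddr=81: (0,2) in TLB -> HIT
vaddr=76: (0,2) in TLB -> HIT
vaddr=204: (1,2) not in TLB -> MISS, insert

Answer: MISS HIT HIT MISS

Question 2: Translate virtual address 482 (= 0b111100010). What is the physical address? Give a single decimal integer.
Answer: 2722

Derivation:
vaddr = 482 = 0b111100010
Split: l1_idx=3, l2_idx=3, offset=2
L1[3] = 2
L2[2][3] = 85
paddr = 85 * 32 + 2 = 2722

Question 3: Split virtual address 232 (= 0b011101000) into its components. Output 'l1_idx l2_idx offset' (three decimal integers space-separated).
vaddr = 232 = 0b011101000
  top 2 bits -> l1_idx = 1
  next 2 bits -> l2_idx = 3
  bottom 5 bits -> offset = 8

Answer: 1 3 8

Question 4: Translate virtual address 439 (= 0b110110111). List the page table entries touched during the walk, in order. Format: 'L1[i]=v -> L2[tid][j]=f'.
Answer: L1[3]=2 -> L2[2][1]=78

Derivation:
vaddr = 439 = 0b110110111
Split: l1_idx=3, l2_idx=1, offset=23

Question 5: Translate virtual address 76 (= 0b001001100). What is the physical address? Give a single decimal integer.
Answer: 2828

Derivation:
vaddr = 76 = 0b001001100
Split: l1_idx=0, l2_idx=2, offset=12
L1[0] = 1
L2[1][2] = 88
paddr = 88 * 32 + 12 = 2828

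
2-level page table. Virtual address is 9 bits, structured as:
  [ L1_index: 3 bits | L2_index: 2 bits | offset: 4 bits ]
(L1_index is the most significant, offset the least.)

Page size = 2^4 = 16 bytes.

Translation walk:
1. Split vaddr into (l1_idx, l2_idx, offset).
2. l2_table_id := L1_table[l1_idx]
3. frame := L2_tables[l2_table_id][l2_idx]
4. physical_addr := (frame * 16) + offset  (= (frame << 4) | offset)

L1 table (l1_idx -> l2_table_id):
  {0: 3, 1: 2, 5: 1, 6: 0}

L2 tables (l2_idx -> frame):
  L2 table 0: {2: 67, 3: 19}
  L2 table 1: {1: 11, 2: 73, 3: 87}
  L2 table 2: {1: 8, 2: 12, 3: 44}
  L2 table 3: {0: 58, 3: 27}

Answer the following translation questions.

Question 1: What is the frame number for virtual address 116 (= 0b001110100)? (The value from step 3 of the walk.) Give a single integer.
Answer: 44

Derivation:
vaddr = 116: l1_idx=1, l2_idx=3
L1[1] = 2; L2[2][3] = 44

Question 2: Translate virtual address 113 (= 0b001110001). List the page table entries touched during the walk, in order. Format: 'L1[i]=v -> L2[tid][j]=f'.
Answer: L1[1]=2 -> L2[2][3]=44

Derivation:
vaddr = 113 = 0b001110001
Split: l1_idx=1, l2_idx=3, offset=1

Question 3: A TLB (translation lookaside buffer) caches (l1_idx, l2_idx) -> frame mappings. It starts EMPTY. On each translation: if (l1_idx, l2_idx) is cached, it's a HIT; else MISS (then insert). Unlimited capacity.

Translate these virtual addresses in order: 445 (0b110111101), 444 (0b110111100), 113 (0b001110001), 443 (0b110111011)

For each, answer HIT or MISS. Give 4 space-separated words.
vaddr=445: (6,3) not in TLB -> MISS, insert
vaddr=444: (6,3) in TLB -> HIT
vaddr=113: (1,3) not in TLB -> MISS, insert
vaddr=443: (6,3) in TLB -> HIT

Answer: MISS HIT MISS HIT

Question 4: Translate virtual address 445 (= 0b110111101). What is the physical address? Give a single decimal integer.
vaddr = 445 = 0b110111101
Split: l1_idx=6, l2_idx=3, offset=13
L1[6] = 0
L2[0][3] = 19
paddr = 19 * 16 + 13 = 317

Answer: 317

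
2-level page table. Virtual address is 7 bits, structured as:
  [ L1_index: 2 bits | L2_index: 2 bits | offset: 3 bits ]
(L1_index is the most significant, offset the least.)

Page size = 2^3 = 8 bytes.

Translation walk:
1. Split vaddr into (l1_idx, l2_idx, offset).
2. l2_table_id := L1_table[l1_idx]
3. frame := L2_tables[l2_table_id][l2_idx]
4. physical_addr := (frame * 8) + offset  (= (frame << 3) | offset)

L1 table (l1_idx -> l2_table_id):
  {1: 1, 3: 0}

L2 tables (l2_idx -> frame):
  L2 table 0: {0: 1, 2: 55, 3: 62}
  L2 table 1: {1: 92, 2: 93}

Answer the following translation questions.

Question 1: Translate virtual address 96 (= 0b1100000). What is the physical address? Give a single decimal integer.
Answer: 8

Derivation:
vaddr = 96 = 0b1100000
Split: l1_idx=3, l2_idx=0, offset=0
L1[3] = 0
L2[0][0] = 1
paddr = 1 * 8 + 0 = 8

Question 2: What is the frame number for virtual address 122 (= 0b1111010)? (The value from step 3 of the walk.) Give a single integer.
Answer: 62

Derivation:
vaddr = 122: l1_idx=3, l2_idx=3
L1[3] = 0; L2[0][3] = 62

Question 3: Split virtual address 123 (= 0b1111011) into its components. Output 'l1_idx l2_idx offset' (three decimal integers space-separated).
Answer: 3 3 3

Derivation:
vaddr = 123 = 0b1111011
  top 2 bits -> l1_idx = 3
  next 2 bits -> l2_idx = 3
  bottom 3 bits -> offset = 3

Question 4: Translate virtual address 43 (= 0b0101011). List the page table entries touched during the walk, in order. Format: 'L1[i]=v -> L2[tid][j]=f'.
Answer: L1[1]=1 -> L2[1][1]=92

Derivation:
vaddr = 43 = 0b0101011
Split: l1_idx=1, l2_idx=1, offset=3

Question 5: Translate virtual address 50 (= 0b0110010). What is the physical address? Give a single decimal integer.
Answer: 746

Derivation:
vaddr = 50 = 0b0110010
Split: l1_idx=1, l2_idx=2, offset=2
L1[1] = 1
L2[1][2] = 93
paddr = 93 * 8 + 2 = 746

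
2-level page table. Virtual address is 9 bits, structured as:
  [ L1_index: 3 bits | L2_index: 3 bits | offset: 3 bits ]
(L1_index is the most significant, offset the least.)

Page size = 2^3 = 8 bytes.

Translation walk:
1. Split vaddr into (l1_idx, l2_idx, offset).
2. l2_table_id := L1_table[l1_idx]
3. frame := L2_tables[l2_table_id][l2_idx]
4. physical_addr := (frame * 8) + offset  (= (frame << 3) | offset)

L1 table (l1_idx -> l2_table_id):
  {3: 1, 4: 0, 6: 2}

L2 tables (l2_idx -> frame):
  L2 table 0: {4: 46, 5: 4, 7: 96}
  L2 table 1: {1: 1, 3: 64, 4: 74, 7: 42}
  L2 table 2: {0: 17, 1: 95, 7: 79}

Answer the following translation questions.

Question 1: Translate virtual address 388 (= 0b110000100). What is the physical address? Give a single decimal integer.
Answer: 140

Derivation:
vaddr = 388 = 0b110000100
Split: l1_idx=6, l2_idx=0, offset=4
L1[6] = 2
L2[2][0] = 17
paddr = 17 * 8 + 4 = 140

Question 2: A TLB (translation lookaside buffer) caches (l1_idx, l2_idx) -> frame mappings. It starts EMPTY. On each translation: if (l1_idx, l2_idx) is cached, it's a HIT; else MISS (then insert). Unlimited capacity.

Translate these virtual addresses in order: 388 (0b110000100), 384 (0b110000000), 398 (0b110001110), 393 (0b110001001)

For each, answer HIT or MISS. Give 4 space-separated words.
vaddr=388: (6,0) not in TLB -> MISS, insert
vaddr=384: (6,0) in TLB -> HIT
vaddr=398: (6,1) not in TLB -> MISS, insert
vaddr=393: (6,1) in TLB -> HIT

Answer: MISS HIT MISS HIT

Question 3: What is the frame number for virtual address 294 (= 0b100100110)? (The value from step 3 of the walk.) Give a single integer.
Answer: 46

Derivation:
vaddr = 294: l1_idx=4, l2_idx=4
L1[4] = 0; L2[0][4] = 46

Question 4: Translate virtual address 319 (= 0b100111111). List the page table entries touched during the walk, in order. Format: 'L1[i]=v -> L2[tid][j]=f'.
vaddr = 319 = 0b100111111
Split: l1_idx=4, l2_idx=7, offset=7

Answer: L1[4]=0 -> L2[0][7]=96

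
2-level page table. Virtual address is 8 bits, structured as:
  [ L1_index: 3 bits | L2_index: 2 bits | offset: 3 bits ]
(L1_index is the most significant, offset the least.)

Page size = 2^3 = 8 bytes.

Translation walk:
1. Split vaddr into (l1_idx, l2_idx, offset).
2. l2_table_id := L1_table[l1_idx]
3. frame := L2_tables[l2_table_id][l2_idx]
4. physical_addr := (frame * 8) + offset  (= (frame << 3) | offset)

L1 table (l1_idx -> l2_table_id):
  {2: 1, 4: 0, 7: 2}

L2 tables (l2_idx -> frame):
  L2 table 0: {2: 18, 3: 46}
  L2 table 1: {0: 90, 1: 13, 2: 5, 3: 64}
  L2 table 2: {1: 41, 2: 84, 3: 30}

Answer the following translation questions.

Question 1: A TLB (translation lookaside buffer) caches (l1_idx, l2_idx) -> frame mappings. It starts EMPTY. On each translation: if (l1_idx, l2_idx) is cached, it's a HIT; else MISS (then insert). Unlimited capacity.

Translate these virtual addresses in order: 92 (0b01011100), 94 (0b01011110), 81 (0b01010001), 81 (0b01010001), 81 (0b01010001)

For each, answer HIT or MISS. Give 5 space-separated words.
vaddr=92: (2,3) not in TLB -> MISS, insert
vaddr=94: (2,3) in TLB -> HIT
vaddr=81: (2,2) not in TLB -> MISS, insert
vaddr=81: (2,2) in TLB -> HIT
vaddr=81: (2,2) in TLB -> HIT

Answer: MISS HIT MISS HIT HIT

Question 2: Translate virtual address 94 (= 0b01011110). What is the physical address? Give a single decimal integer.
vaddr = 94 = 0b01011110
Split: l1_idx=2, l2_idx=3, offset=6
L1[2] = 1
L2[1][3] = 64
paddr = 64 * 8 + 6 = 518

Answer: 518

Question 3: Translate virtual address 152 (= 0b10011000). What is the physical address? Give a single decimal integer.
vaddr = 152 = 0b10011000
Split: l1_idx=4, l2_idx=3, offset=0
L1[4] = 0
L2[0][3] = 46
paddr = 46 * 8 + 0 = 368

Answer: 368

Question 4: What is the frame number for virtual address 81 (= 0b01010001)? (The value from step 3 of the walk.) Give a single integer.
vaddr = 81: l1_idx=2, l2_idx=2
L1[2] = 1; L2[1][2] = 5

Answer: 5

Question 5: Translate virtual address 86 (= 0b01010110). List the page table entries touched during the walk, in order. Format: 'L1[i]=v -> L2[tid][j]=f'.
Answer: L1[2]=1 -> L2[1][2]=5

Derivation:
vaddr = 86 = 0b01010110
Split: l1_idx=2, l2_idx=2, offset=6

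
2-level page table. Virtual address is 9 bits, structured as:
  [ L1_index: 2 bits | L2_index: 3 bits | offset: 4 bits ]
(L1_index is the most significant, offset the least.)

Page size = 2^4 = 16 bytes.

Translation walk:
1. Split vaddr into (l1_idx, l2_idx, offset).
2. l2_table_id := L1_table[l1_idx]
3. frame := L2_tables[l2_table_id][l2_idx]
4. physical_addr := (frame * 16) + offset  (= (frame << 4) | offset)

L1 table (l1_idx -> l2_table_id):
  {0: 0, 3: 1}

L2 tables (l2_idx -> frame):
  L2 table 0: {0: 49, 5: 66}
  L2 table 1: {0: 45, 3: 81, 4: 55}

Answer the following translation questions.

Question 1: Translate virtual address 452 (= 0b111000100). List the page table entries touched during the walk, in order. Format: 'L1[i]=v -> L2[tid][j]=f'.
vaddr = 452 = 0b111000100
Split: l1_idx=3, l2_idx=4, offset=4

Answer: L1[3]=1 -> L2[1][4]=55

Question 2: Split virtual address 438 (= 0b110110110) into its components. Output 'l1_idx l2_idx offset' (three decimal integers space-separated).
Answer: 3 3 6

Derivation:
vaddr = 438 = 0b110110110
  top 2 bits -> l1_idx = 3
  next 3 bits -> l2_idx = 3
  bottom 4 bits -> offset = 6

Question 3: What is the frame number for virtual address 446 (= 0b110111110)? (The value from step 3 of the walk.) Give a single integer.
vaddr = 446: l1_idx=3, l2_idx=3
L1[3] = 1; L2[1][3] = 81

Answer: 81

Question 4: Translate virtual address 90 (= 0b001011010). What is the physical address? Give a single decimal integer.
Answer: 1066

Derivation:
vaddr = 90 = 0b001011010
Split: l1_idx=0, l2_idx=5, offset=10
L1[0] = 0
L2[0][5] = 66
paddr = 66 * 16 + 10 = 1066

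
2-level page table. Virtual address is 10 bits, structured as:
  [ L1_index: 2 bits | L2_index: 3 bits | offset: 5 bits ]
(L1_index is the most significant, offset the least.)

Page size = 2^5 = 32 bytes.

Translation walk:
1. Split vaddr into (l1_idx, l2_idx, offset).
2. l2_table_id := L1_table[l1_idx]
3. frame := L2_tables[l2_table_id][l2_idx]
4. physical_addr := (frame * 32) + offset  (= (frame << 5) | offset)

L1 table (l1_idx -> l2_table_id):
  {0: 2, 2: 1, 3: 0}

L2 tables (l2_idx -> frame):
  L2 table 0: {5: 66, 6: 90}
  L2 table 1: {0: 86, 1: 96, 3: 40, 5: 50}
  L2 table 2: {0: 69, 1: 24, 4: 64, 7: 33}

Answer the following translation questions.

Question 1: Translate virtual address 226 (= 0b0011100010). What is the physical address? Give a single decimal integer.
vaddr = 226 = 0b0011100010
Split: l1_idx=0, l2_idx=7, offset=2
L1[0] = 2
L2[2][7] = 33
paddr = 33 * 32 + 2 = 1058

Answer: 1058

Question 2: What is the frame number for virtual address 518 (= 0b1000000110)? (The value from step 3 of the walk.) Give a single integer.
Answer: 86

Derivation:
vaddr = 518: l1_idx=2, l2_idx=0
L1[2] = 1; L2[1][0] = 86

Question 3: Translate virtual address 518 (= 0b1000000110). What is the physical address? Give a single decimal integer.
Answer: 2758

Derivation:
vaddr = 518 = 0b1000000110
Split: l1_idx=2, l2_idx=0, offset=6
L1[2] = 1
L2[1][0] = 86
paddr = 86 * 32 + 6 = 2758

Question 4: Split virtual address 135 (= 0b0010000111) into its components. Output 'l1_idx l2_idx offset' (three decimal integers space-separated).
vaddr = 135 = 0b0010000111
  top 2 bits -> l1_idx = 0
  next 3 bits -> l2_idx = 4
  bottom 5 bits -> offset = 7

Answer: 0 4 7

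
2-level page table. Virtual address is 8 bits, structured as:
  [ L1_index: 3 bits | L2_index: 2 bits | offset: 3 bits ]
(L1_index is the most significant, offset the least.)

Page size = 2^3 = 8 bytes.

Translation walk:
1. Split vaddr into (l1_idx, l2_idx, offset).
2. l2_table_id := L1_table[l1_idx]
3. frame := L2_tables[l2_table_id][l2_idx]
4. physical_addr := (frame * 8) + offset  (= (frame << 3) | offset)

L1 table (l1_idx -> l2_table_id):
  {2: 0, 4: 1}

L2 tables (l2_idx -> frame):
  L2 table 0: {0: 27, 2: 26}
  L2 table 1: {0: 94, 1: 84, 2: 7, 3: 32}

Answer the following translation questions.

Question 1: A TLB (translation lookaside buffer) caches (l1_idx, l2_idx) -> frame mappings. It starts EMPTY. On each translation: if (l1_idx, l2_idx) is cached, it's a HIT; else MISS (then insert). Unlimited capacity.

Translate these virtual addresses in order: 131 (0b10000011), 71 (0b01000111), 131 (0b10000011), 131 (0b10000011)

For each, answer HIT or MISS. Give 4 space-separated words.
vaddr=131: (4,0) not in TLB -> MISS, insert
vaddr=71: (2,0) not in TLB -> MISS, insert
vaddr=131: (4,0) in TLB -> HIT
vaddr=131: (4,0) in TLB -> HIT

Answer: MISS MISS HIT HIT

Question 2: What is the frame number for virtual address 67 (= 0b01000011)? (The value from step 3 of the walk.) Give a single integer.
Answer: 27

Derivation:
vaddr = 67: l1_idx=2, l2_idx=0
L1[2] = 0; L2[0][0] = 27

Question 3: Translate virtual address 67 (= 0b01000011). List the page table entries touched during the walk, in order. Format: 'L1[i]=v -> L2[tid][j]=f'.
vaddr = 67 = 0b01000011
Split: l1_idx=2, l2_idx=0, offset=3

Answer: L1[2]=0 -> L2[0][0]=27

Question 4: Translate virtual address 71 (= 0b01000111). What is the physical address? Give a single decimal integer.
vaddr = 71 = 0b01000111
Split: l1_idx=2, l2_idx=0, offset=7
L1[2] = 0
L2[0][0] = 27
paddr = 27 * 8 + 7 = 223

Answer: 223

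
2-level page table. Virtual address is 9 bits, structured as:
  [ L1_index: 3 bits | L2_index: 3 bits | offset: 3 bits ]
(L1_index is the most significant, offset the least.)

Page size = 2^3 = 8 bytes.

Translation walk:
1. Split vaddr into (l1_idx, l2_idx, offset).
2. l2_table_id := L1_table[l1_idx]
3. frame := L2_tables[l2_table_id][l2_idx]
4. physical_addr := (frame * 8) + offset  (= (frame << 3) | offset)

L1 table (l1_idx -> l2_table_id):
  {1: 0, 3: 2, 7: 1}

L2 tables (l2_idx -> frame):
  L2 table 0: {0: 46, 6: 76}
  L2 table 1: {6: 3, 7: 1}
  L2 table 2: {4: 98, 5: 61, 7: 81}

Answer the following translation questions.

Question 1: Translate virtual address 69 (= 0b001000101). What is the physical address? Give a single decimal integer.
Answer: 373

Derivation:
vaddr = 69 = 0b001000101
Split: l1_idx=1, l2_idx=0, offset=5
L1[1] = 0
L2[0][0] = 46
paddr = 46 * 8 + 5 = 373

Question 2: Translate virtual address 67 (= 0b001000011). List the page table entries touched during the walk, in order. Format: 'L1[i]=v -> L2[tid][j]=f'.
vaddr = 67 = 0b001000011
Split: l1_idx=1, l2_idx=0, offset=3

Answer: L1[1]=0 -> L2[0][0]=46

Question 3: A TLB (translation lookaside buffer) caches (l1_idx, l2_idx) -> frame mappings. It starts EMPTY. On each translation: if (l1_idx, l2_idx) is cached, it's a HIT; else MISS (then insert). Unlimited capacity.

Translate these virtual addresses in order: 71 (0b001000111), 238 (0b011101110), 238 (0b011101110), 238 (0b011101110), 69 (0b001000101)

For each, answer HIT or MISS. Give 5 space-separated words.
vaddr=71: (1,0) not in TLB -> MISS, insert
vaddr=238: (3,5) not in TLB -> MISS, insert
vaddr=238: (3,5) in TLB -> HIT
vaddr=238: (3,5) in TLB -> HIT
vaddr=69: (1,0) in TLB -> HIT

Answer: MISS MISS HIT HIT HIT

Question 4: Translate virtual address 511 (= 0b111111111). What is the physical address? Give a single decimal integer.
Answer: 15

Derivation:
vaddr = 511 = 0b111111111
Split: l1_idx=7, l2_idx=7, offset=7
L1[7] = 1
L2[1][7] = 1
paddr = 1 * 8 + 7 = 15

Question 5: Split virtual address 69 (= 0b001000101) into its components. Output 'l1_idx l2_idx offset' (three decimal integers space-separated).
vaddr = 69 = 0b001000101
  top 3 bits -> l1_idx = 1
  next 3 bits -> l2_idx = 0
  bottom 3 bits -> offset = 5

Answer: 1 0 5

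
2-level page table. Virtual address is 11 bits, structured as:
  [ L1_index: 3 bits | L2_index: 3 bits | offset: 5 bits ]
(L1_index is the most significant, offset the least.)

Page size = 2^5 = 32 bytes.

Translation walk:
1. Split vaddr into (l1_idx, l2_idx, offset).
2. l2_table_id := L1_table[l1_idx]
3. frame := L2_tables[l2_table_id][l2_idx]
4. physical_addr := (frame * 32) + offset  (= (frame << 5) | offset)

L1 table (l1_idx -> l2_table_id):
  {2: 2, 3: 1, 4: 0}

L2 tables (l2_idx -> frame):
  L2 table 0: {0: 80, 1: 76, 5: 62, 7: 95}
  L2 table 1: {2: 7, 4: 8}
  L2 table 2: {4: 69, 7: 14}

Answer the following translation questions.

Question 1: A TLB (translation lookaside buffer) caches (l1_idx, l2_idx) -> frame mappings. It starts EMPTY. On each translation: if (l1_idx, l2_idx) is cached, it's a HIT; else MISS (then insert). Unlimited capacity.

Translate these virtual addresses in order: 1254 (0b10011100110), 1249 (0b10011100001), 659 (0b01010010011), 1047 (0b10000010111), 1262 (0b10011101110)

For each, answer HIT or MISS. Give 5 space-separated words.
vaddr=1254: (4,7) not in TLB -> MISS, insert
vaddr=1249: (4,7) in TLB -> HIT
vaddr=659: (2,4) not in TLB -> MISS, insert
vaddr=1047: (4,0) not in TLB -> MISS, insert
vaddr=1262: (4,7) in TLB -> HIT

Answer: MISS HIT MISS MISS HIT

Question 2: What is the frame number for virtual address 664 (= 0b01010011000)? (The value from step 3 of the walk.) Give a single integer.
vaddr = 664: l1_idx=2, l2_idx=4
L1[2] = 2; L2[2][4] = 69

Answer: 69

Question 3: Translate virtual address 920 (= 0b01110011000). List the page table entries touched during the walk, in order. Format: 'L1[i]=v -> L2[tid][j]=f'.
Answer: L1[3]=1 -> L2[1][4]=8

Derivation:
vaddr = 920 = 0b01110011000
Split: l1_idx=3, l2_idx=4, offset=24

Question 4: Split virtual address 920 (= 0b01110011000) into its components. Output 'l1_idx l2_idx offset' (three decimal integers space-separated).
Answer: 3 4 24

Derivation:
vaddr = 920 = 0b01110011000
  top 3 bits -> l1_idx = 3
  next 3 bits -> l2_idx = 4
  bottom 5 bits -> offset = 24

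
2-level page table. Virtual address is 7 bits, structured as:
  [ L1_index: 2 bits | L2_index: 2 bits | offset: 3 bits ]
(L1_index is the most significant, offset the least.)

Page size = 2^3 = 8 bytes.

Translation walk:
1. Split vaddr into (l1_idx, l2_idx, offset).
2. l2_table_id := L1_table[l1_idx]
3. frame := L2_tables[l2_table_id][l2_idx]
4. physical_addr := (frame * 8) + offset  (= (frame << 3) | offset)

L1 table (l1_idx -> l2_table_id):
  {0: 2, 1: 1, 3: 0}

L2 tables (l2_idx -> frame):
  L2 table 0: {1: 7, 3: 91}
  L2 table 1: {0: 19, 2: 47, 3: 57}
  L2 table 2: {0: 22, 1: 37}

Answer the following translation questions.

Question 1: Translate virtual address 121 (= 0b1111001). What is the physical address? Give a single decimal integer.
vaddr = 121 = 0b1111001
Split: l1_idx=3, l2_idx=3, offset=1
L1[3] = 0
L2[0][3] = 91
paddr = 91 * 8 + 1 = 729

Answer: 729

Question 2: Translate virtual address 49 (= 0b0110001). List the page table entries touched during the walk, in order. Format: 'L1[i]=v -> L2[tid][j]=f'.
vaddr = 49 = 0b0110001
Split: l1_idx=1, l2_idx=2, offset=1

Answer: L1[1]=1 -> L2[1][2]=47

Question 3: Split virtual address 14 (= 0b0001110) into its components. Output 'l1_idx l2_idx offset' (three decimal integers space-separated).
vaddr = 14 = 0b0001110
  top 2 bits -> l1_idx = 0
  next 2 bits -> l2_idx = 1
  bottom 3 bits -> offset = 6

Answer: 0 1 6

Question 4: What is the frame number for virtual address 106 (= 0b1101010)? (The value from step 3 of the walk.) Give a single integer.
Answer: 7

Derivation:
vaddr = 106: l1_idx=3, l2_idx=1
L1[3] = 0; L2[0][1] = 7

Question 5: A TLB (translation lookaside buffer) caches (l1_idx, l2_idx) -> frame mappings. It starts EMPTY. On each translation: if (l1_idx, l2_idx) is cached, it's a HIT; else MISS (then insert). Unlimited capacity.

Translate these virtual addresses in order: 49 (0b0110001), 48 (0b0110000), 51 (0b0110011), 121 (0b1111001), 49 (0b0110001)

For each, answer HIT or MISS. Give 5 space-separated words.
vaddr=49: (1,2) not in TLB -> MISS, insert
vaddr=48: (1,2) in TLB -> HIT
vaddr=51: (1,2) in TLB -> HIT
vaddr=121: (3,3) not in TLB -> MISS, insert
vaddr=49: (1,2) in TLB -> HIT

Answer: MISS HIT HIT MISS HIT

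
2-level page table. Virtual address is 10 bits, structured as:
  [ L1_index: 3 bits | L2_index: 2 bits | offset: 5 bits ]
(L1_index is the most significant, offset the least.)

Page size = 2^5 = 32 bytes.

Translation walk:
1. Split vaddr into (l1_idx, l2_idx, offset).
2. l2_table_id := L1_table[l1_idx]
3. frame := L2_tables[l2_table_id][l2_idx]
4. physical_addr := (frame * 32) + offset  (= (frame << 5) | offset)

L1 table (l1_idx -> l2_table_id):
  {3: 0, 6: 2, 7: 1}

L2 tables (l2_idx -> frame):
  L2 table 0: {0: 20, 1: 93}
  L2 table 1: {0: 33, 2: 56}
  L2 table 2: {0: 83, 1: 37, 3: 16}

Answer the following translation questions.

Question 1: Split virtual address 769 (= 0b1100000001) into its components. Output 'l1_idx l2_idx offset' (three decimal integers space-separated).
Answer: 6 0 1

Derivation:
vaddr = 769 = 0b1100000001
  top 3 bits -> l1_idx = 6
  next 2 bits -> l2_idx = 0
  bottom 5 bits -> offset = 1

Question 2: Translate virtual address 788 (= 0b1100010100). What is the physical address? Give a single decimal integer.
vaddr = 788 = 0b1100010100
Split: l1_idx=6, l2_idx=0, offset=20
L1[6] = 2
L2[2][0] = 83
paddr = 83 * 32 + 20 = 2676

Answer: 2676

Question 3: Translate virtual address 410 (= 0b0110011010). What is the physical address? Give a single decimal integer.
Answer: 666

Derivation:
vaddr = 410 = 0b0110011010
Split: l1_idx=3, l2_idx=0, offset=26
L1[3] = 0
L2[0][0] = 20
paddr = 20 * 32 + 26 = 666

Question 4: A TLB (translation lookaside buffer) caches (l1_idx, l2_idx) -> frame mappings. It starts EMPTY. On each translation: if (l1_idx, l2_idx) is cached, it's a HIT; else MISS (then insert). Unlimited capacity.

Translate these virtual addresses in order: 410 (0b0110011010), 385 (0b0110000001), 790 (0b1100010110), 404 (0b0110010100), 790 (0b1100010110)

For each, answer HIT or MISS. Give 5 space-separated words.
Answer: MISS HIT MISS HIT HIT

Derivation:
vaddr=410: (3,0) not in TLB -> MISS, insert
vaddr=385: (3,0) in TLB -> HIT
vaddr=790: (6,0) not in TLB -> MISS, insert
vaddr=404: (3,0) in TLB -> HIT
vaddr=790: (6,0) in TLB -> HIT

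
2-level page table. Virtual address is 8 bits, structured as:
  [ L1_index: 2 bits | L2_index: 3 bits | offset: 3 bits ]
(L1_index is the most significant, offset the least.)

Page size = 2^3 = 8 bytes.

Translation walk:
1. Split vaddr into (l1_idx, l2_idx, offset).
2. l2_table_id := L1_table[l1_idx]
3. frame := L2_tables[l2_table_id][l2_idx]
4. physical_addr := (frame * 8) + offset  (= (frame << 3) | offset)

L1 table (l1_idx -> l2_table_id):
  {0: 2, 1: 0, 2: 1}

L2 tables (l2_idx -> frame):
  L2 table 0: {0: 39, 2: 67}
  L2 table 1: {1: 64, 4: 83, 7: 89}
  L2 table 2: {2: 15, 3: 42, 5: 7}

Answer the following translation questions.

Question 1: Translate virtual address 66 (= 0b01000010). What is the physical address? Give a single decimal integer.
Answer: 314

Derivation:
vaddr = 66 = 0b01000010
Split: l1_idx=1, l2_idx=0, offset=2
L1[1] = 0
L2[0][0] = 39
paddr = 39 * 8 + 2 = 314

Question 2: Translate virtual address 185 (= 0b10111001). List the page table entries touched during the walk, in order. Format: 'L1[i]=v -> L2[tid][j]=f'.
vaddr = 185 = 0b10111001
Split: l1_idx=2, l2_idx=7, offset=1

Answer: L1[2]=1 -> L2[1][7]=89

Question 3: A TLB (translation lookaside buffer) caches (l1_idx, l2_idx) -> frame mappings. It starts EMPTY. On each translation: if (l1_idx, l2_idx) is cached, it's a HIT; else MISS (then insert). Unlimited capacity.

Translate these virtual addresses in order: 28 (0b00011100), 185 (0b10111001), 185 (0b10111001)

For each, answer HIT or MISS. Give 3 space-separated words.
Answer: MISS MISS HIT

Derivation:
vaddr=28: (0,3) not in TLB -> MISS, insert
vaddr=185: (2,7) not in TLB -> MISS, insert
vaddr=185: (2,7) in TLB -> HIT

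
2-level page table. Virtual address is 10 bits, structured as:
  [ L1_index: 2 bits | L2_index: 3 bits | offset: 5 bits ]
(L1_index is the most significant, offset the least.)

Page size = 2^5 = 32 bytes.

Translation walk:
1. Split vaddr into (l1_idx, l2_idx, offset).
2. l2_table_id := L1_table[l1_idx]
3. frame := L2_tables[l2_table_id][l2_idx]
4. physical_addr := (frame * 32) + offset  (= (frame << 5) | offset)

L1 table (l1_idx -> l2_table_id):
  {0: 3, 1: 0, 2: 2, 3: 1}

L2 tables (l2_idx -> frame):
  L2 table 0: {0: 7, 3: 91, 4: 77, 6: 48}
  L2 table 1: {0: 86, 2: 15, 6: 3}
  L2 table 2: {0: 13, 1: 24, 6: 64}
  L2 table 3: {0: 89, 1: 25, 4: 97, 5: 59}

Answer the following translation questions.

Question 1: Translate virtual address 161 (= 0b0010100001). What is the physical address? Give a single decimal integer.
vaddr = 161 = 0b0010100001
Split: l1_idx=0, l2_idx=5, offset=1
L1[0] = 3
L2[3][5] = 59
paddr = 59 * 32 + 1 = 1889

Answer: 1889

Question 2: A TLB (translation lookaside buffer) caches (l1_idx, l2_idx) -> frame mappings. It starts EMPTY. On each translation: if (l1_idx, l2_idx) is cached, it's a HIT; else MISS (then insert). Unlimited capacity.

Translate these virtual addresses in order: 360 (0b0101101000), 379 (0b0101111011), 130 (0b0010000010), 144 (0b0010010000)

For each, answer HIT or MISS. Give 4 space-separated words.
vaddr=360: (1,3) not in TLB -> MISS, insert
vaddr=379: (1,3) in TLB -> HIT
vaddr=130: (0,4) not in TLB -> MISS, insert
vaddr=144: (0,4) in TLB -> HIT

Answer: MISS HIT MISS HIT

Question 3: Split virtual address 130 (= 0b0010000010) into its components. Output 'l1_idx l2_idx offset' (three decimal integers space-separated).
vaddr = 130 = 0b0010000010
  top 2 bits -> l1_idx = 0
  next 3 bits -> l2_idx = 4
  bottom 5 bits -> offset = 2

Answer: 0 4 2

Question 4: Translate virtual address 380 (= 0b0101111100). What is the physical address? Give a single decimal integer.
Answer: 2940

Derivation:
vaddr = 380 = 0b0101111100
Split: l1_idx=1, l2_idx=3, offset=28
L1[1] = 0
L2[0][3] = 91
paddr = 91 * 32 + 28 = 2940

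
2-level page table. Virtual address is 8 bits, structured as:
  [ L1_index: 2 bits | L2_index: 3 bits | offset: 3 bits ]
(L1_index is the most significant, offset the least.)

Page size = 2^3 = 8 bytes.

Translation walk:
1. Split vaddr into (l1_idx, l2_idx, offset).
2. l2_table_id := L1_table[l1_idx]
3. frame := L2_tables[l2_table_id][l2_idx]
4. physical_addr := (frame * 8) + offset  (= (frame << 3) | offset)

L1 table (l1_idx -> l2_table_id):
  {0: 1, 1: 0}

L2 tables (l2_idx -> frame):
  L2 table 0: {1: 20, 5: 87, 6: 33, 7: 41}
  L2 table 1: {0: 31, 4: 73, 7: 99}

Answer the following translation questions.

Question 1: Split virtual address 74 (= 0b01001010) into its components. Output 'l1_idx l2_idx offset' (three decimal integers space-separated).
Answer: 1 1 2

Derivation:
vaddr = 74 = 0b01001010
  top 2 bits -> l1_idx = 1
  next 3 bits -> l2_idx = 1
  bottom 3 bits -> offset = 2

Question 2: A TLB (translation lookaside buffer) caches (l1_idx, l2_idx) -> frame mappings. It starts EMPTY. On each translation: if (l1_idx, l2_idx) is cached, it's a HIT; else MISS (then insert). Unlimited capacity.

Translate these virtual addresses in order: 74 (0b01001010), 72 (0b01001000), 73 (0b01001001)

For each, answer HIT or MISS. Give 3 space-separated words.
vaddr=74: (1,1) not in TLB -> MISS, insert
vaddr=72: (1,1) in TLB -> HIT
vaddr=73: (1,1) in TLB -> HIT

Answer: MISS HIT HIT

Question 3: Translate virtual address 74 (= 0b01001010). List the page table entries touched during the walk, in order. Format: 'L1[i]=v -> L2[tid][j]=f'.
vaddr = 74 = 0b01001010
Split: l1_idx=1, l2_idx=1, offset=2

Answer: L1[1]=0 -> L2[0][1]=20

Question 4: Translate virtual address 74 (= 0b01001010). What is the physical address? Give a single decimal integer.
vaddr = 74 = 0b01001010
Split: l1_idx=1, l2_idx=1, offset=2
L1[1] = 0
L2[0][1] = 20
paddr = 20 * 8 + 2 = 162

Answer: 162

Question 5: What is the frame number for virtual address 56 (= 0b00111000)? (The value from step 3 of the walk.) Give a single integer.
vaddr = 56: l1_idx=0, l2_idx=7
L1[0] = 1; L2[1][7] = 99

Answer: 99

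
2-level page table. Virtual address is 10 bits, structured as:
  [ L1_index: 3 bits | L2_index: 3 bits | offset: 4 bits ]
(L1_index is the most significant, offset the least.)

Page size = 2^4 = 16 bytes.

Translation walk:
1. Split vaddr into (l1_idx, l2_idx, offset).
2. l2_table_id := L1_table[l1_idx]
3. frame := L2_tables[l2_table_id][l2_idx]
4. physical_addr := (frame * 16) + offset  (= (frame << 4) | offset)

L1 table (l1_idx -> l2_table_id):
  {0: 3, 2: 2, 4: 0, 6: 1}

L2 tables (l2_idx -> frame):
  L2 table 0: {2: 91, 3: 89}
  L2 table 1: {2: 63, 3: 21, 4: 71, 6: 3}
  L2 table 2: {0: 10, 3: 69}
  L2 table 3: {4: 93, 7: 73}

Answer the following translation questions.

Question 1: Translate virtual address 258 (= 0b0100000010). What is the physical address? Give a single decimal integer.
vaddr = 258 = 0b0100000010
Split: l1_idx=2, l2_idx=0, offset=2
L1[2] = 2
L2[2][0] = 10
paddr = 10 * 16 + 2 = 162

Answer: 162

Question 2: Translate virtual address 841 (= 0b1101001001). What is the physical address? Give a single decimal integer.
vaddr = 841 = 0b1101001001
Split: l1_idx=6, l2_idx=4, offset=9
L1[6] = 1
L2[1][4] = 71
paddr = 71 * 16 + 9 = 1145

Answer: 1145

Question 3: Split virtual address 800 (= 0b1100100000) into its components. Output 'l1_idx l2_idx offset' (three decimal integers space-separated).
Answer: 6 2 0

Derivation:
vaddr = 800 = 0b1100100000
  top 3 bits -> l1_idx = 6
  next 3 bits -> l2_idx = 2
  bottom 4 bits -> offset = 0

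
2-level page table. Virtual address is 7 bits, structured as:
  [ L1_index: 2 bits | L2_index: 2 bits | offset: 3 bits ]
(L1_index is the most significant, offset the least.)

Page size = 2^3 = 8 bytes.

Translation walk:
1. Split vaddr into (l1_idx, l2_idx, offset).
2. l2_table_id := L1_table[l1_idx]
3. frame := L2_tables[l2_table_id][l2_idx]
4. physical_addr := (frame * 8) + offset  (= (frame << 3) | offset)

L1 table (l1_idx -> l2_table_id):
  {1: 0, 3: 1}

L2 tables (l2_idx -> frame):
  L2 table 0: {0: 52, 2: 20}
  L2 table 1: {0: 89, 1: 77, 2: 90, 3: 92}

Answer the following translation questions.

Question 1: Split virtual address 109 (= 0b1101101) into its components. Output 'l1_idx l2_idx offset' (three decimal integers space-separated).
Answer: 3 1 5

Derivation:
vaddr = 109 = 0b1101101
  top 2 bits -> l1_idx = 3
  next 2 bits -> l2_idx = 1
  bottom 3 bits -> offset = 5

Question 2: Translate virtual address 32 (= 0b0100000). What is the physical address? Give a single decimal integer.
Answer: 416

Derivation:
vaddr = 32 = 0b0100000
Split: l1_idx=1, l2_idx=0, offset=0
L1[1] = 0
L2[0][0] = 52
paddr = 52 * 8 + 0 = 416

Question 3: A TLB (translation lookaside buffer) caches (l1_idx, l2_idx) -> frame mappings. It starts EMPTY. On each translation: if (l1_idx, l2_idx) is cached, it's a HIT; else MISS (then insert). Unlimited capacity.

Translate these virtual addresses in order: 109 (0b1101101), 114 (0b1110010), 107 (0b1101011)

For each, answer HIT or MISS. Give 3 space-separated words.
vaddr=109: (3,1) not in TLB -> MISS, insert
vaddr=114: (3,2) not in TLB -> MISS, insert
vaddr=107: (3,1) in TLB -> HIT

Answer: MISS MISS HIT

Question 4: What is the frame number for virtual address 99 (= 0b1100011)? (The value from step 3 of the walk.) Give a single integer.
Answer: 89

Derivation:
vaddr = 99: l1_idx=3, l2_idx=0
L1[3] = 1; L2[1][0] = 89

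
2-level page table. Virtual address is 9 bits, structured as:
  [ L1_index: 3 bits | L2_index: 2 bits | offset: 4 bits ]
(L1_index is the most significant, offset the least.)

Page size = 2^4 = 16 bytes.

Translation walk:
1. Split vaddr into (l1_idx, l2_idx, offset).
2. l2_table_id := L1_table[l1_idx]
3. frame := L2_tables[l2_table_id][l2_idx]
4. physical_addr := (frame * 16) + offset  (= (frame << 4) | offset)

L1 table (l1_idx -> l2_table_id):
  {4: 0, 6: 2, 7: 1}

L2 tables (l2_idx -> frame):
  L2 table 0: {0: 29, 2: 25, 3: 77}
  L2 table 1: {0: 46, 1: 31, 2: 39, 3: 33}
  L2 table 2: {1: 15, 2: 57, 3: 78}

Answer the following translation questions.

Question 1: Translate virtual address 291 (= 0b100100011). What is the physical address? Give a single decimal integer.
vaddr = 291 = 0b100100011
Split: l1_idx=4, l2_idx=2, offset=3
L1[4] = 0
L2[0][2] = 25
paddr = 25 * 16 + 3 = 403

Answer: 403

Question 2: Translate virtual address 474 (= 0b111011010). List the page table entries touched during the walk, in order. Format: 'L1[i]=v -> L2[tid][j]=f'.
Answer: L1[7]=1 -> L2[1][1]=31

Derivation:
vaddr = 474 = 0b111011010
Split: l1_idx=7, l2_idx=1, offset=10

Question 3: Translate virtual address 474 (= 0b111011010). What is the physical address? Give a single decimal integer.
Answer: 506

Derivation:
vaddr = 474 = 0b111011010
Split: l1_idx=7, l2_idx=1, offset=10
L1[7] = 1
L2[1][1] = 31
paddr = 31 * 16 + 10 = 506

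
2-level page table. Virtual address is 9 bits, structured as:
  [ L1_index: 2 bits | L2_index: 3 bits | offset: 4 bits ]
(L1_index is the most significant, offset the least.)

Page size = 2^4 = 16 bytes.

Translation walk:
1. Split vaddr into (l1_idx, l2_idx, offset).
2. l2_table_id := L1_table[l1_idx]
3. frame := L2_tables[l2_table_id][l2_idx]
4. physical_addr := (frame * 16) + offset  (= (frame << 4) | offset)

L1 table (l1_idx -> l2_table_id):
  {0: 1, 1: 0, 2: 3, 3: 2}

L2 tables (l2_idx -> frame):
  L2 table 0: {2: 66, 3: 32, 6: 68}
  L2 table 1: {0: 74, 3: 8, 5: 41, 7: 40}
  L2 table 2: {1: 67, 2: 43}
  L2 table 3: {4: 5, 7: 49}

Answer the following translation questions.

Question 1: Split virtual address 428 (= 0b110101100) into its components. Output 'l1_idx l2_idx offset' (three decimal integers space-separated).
Answer: 3 2 12

Derivation:
vaddr = 428 = 0b110101100
  top 2 bits -> l1_idx = 3
  next 3 bits -> l2_idx = 2
  bottom 4 bits -> offset = 12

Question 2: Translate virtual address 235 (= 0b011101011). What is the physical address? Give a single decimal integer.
vaddr = 235 = 0b011101011
Split: l1_idx=1, l2_idx=6, offset=11
L1[1] = 0
L2[0][6] = 68
paddr = 68 * 16 + 11 = 1099

Answer: 1099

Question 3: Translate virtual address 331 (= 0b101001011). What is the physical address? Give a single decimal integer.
Answer: 91

Derivation:
vaddr = 331 = 0b101001011
Split: l1_idx=2, l2_idx=4, offset=11
L1[2] = 3
L2[3][4] = 5
paddr = 5 * 16 + 11 = 91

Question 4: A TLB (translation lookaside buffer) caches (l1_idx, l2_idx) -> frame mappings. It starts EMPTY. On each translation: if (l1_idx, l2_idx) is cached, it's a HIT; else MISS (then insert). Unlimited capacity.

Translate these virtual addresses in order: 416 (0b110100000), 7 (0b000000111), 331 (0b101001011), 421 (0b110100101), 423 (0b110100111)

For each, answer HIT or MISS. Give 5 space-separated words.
Answer: MISS MISS MISS HIT HIT

Derivation:
vaddr=416: (3,2) not in TLB -> MISS, insert
vaddr=7: (0,0) not in TLB -> MISS, insert
vaddr=331: (2,4) not in TLB -> MISS, insert
vaddr=421: (3,2) in TLB -> HIT
vaddr=423: (3,2) in TLB -> HIT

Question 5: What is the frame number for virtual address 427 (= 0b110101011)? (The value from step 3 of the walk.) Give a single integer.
Answer: 43

Derivation:
vaddr = 427: l1_idx=3, l2_idx=2
L1[3] = 2; L2[2][2] = 43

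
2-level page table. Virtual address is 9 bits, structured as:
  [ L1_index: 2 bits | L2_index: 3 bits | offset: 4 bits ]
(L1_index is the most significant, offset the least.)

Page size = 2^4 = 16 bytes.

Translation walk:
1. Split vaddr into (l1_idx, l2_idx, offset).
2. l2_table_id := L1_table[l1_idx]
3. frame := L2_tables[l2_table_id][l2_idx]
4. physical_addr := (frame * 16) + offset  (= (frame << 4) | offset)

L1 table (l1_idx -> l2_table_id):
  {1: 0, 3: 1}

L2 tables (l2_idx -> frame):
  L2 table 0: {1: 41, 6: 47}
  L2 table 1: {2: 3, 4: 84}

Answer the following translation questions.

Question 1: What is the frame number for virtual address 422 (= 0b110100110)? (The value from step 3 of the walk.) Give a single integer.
vaddr = 422: l1_idx=3, l2_idx=2
L1[3] = 1; L2[1][2] = 3

Answer: 3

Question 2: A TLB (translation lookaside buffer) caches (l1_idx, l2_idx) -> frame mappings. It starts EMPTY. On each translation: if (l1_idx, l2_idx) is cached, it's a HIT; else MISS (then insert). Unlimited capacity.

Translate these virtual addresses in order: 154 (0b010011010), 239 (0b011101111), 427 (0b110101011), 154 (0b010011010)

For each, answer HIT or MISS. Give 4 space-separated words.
Answer: MISS MISS MISS HIT

Derivation:
vaddr=154: (1,1) not in TLB -> MISS, insert
vaddr=239: (1,6) not in TLB -> MISS, insert
vaddr=427: (3,2) not in TLB -> MISS, insert
vaddr=154: (1,1) in TLB -> HIT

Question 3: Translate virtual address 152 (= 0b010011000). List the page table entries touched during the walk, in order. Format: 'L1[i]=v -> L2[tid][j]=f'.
vaddr = 152 = 0b010011000
Split: l1_idx=1, l2_idx=1, offset=8

Answer: L1[1]=0 -> L2[0][1]=41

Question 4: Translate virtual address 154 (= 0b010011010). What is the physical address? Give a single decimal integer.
Answer: 666

Derivation:
vaddr = 154 = 0b010011010
Split: l1_idx=1, l2_idx=1, offset=10
L1[1] = 0
L2[0][1] = 41
paddr = 41 * 16 + 10 = 666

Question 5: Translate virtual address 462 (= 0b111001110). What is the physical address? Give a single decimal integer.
Answer: 1358

Derivation:
vaddr = 462 = 0b111001110
Split: l1_idx=3, l2_idx=4, offset=14
L1[3] = 1
L2[1][4] = 84
paddr = 84 * 16 + 14 = 1358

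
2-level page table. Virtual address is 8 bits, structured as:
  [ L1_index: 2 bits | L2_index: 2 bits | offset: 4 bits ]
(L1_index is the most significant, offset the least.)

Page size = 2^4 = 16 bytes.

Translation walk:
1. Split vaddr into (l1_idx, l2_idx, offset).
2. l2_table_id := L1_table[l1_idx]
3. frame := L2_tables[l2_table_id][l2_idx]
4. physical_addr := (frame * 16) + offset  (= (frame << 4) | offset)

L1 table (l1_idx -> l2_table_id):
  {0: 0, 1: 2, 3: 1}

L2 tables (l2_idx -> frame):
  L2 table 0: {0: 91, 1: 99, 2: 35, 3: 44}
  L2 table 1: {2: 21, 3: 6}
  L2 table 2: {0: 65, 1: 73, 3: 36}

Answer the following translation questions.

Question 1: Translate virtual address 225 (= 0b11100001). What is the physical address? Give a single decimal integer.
vaddr = 225 = 0b11100001
Split: l1_idx=3, l2_idx=2, offset=1
L1[3] = 1
L2[1][2] = 21
paddr = 21 * 16 + 1 = 337

Answer: 337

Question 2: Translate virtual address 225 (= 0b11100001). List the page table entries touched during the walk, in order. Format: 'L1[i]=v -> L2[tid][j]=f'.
vaddr = 225 = 0b11100001
Split: l1_idx=3, l2_idx=2, offset=1

Answer: L1[3]=1 -> L2[1][2]=21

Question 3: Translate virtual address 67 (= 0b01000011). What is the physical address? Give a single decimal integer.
vaddr = 67 = 0b01000011
Split: l1_idx=1, l2_idx=0, offset=3
L1[1] = 2
L2[2][0] = 65
paddr = 65 * 16 + 3 = 1043

Answer: 1043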